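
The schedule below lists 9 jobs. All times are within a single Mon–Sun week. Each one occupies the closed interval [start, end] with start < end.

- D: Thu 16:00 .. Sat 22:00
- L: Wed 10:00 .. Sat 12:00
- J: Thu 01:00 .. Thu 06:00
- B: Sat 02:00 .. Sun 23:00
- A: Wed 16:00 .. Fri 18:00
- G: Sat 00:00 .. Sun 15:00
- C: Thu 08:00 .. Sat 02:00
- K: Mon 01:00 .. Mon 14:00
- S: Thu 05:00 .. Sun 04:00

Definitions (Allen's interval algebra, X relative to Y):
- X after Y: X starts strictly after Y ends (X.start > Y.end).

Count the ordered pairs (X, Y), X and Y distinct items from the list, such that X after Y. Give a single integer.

14

Checking all 72 ordered pairs for relation 'after'; matching pairs in alphabetical order:
(A, K): A after K ✓
(B, A): B after A ✓
(B, J): B after J ✓
(B, K): B after K ✓
(C, J): C after J ✓
(C, K): C after K ✓
(D, J): D after J ✓
(D, K): D after K ✓
(G, A): G after A ✓
(G, J): G after J ✓
(G, K): G after K ✓
(J, K): J after K ✓
(L, K): L after K ✓
(S, K): S after K ✓
Count: 14.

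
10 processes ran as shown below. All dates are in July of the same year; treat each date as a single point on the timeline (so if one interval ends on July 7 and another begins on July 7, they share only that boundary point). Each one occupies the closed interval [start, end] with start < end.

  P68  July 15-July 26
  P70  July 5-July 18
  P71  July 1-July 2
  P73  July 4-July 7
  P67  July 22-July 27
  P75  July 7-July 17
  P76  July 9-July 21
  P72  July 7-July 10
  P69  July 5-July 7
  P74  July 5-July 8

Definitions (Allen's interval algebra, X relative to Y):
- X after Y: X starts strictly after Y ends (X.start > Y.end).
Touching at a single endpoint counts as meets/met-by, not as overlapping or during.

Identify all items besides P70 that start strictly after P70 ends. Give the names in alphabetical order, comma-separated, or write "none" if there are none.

Target P70 = [July 5, July 18].
P67 [July 22, July 27] → after → yes.
P68 [July 15, July 26] → overlapped-by → no.
P69 [July 5, July 7] → starts → no.
P71 [July 1, July 2] → before → no.
P72 [July 7, July 10] → during → no.
P73 [July 4, July 7] → overlaps → no.
P74 [July 5, July 8] → starts → no.
P75 [July 7, July 17] → during → no.
P76 [July 9, July 21] → overlapped-by → no.
Result: P67.

P67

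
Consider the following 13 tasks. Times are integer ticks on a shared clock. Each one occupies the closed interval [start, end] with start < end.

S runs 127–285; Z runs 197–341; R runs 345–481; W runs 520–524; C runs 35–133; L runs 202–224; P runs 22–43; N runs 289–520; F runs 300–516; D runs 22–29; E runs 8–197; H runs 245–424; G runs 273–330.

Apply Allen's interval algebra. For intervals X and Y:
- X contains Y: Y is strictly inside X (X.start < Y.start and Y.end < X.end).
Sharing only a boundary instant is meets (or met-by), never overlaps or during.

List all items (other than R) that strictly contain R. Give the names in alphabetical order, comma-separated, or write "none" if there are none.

F, N

Target R = [345, 481].
C [35, 133] → before → no.
D [22, 29] → before → no.
E [8, 197] → before → no.
F [300, 516] → contains → yes.
G [273, 330] → before → no.
H [245, 424] → overlaps → no.
L [202, 224] → before → no.
N [289, 520] → contains → yes.
P [22, 43] → before → no.
S [127, 285] → before → no.
W [520, 524] → after → no.
Z [197, 341] → before → no.
Result: F, N.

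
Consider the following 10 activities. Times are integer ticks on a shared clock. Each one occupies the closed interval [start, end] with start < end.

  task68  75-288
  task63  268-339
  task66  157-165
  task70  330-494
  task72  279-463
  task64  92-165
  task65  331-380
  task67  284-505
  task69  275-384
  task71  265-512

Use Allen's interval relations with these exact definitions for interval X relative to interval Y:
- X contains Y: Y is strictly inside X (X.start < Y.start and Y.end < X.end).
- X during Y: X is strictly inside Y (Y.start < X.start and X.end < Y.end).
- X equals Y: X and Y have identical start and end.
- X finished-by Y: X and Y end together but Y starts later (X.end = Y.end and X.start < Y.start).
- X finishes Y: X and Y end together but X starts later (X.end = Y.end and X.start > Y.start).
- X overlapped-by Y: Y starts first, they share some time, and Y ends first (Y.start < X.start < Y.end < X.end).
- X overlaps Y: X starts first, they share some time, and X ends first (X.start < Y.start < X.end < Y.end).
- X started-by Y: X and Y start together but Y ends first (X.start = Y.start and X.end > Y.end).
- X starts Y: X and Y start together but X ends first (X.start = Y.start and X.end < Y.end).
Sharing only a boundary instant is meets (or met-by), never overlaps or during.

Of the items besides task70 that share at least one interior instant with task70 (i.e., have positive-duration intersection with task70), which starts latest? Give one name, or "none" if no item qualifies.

Target task70 = [330, 494].
task63 [268, 339] → overlaps → candidate.
task64 [92, 165] → before → excluded.
task65 [331, 380] → during → candidate.
task66 [157, 165] → before → excluded.
task67 [284, 505] → contains → candidate.
task68 [75, 288] → before → excluded.
task69 [275, 384] → overlaps → candidate.
task71 [265, 512] → contains → candidate.
task72 [279, 463] → overlaps → candidate.
Among candidates, latest start is 331 → task65.

task65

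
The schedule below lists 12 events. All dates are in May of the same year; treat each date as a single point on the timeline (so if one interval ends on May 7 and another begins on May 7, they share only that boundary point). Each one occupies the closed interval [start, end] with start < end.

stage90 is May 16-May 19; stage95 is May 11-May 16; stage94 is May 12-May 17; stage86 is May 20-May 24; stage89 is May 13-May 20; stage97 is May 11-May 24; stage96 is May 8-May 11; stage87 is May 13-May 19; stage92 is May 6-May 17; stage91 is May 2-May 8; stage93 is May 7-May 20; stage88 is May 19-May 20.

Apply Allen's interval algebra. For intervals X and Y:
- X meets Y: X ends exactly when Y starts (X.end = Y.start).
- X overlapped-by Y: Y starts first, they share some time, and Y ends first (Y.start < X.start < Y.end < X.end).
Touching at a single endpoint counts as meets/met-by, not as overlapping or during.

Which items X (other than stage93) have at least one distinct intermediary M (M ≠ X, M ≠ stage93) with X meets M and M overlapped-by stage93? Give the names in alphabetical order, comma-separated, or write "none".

Target stage93 = [May 7, May 20].
Intermediaries M with M overlapped-by stage93: stage97.
Via stage97 — items with X meets stage97: stage96.
Union: stage96.

stage96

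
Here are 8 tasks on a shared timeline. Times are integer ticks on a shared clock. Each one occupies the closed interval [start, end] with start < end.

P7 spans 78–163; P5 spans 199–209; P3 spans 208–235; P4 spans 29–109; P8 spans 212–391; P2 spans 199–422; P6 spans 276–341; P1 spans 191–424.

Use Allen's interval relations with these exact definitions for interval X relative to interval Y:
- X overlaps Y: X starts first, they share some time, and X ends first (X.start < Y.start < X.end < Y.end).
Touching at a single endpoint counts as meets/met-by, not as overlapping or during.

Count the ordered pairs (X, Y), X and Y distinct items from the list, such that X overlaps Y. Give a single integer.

Checking all 56 ordered pairs for relation 'overlaps'; matching pairs in alphabetical order:
(P3, P8): P3 overlaps P8 ✓
(P4, P7): P4 overlaps P7 ✓
(P5, P3): P5 overlaps P3 ✓
Count: 3.

3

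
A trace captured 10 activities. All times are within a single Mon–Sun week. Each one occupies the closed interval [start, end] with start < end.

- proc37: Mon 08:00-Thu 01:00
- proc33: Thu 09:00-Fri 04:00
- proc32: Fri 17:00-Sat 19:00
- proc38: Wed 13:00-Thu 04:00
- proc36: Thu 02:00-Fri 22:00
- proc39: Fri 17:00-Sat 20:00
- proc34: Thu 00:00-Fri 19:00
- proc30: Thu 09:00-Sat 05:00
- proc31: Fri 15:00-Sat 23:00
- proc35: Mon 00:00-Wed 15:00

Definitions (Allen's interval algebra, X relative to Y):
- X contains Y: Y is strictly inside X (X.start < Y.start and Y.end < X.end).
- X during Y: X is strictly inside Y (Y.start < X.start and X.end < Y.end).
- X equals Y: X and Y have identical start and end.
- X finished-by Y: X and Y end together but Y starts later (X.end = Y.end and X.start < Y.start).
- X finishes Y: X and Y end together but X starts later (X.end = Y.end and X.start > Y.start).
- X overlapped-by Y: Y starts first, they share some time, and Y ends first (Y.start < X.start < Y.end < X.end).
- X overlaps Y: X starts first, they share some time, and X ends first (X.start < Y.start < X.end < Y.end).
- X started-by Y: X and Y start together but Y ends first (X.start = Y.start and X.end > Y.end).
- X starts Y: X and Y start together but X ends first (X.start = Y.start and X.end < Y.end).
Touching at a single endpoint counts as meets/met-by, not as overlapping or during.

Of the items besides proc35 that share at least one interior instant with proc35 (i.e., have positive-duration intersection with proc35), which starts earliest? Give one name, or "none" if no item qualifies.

Target proc35 = [Mon 00:00, Wed 15:00].
proc30 [Thu 09:00, Sat 05:00] → after → excluded.
proc31 [Fri 15:00, Sat 23:00] → after → excluded.
proc32 [Fri 17:00, Sat 19:00] → after → excluded.
proc33 [Thu 09:00, Fri 04:00] → after → excluded.
proc34 [Thu 00:00, Fri 19:00] → after → excluded.
proc36 [Thu 02:00, Fri 22:00] → after → excluded.
proc37 [Mon 08:00, Thu 01:00] → overlapped-by → candidate.
proc38 [Wed 13:00, Thu 04:00] → overlapped-by → candidate.
proc39 [Fri 17:00, Sat 20:00] → after → excluded.
Among candidates, earliest start is Mon 08:00 → proc37.

proc37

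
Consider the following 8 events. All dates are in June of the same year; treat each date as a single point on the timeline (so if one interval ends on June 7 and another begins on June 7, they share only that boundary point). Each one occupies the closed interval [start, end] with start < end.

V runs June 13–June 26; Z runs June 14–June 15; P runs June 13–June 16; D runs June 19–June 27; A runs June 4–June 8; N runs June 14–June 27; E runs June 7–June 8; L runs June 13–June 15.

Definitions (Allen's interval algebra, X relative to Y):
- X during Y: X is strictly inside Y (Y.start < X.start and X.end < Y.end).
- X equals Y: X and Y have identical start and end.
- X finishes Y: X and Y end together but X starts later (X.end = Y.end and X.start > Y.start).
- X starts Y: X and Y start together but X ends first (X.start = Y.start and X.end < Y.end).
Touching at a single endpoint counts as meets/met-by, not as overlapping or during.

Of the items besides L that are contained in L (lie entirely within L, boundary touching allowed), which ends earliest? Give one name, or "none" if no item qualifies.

Target L = [June 13, June 15].
A [June 4, June 8] → before → excluded.
D [June 19, June 27] → after → excluded.
E [June 7, June 8] → before → excluded.
N [June 14, June 27] → overlapped-by → excluded.
P [June 13, June 16] → started-by → excluded.
V [June 13, June 26] → started-by → excluded.
Z [June 14, June 15] → finishes → candidate.
Among candidates, earliest end is June 15 → Z.

Z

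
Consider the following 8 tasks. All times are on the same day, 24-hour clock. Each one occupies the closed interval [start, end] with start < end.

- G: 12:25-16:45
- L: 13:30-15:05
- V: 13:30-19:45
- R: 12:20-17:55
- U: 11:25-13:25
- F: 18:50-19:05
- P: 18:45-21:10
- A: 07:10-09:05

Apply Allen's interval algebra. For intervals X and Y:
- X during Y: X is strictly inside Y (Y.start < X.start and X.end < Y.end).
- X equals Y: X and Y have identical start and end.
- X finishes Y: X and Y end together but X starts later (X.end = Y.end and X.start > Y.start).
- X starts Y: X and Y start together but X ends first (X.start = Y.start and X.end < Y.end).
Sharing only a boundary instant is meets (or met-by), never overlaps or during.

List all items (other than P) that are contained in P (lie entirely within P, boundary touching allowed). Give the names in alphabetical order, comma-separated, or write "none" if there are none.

F

Target P = [18:45, 21:10].
A [07:10, 09:05] → before → no.
F [18:50, 19:05] → during → yes.
G [12:25, 16:45] → before → no.
L [13:30, 15:05] → before → no.
R [12:20, 17:55] → before → no.
U [11:25, 13:25] → before → no.
V [13:30, 19:45] → overlaps → no.
Result: F.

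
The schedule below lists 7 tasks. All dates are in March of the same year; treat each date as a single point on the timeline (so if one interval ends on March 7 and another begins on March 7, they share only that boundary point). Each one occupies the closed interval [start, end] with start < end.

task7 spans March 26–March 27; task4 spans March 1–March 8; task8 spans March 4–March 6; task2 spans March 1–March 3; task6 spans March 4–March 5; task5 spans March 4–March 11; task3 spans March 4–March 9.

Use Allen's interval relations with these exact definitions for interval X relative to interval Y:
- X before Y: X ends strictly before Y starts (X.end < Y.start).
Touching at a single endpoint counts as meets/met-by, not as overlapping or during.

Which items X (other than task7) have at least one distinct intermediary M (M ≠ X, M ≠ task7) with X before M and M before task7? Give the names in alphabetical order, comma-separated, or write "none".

Target task7 = [March 26, March 27].
Intermediaries M with M before task7: task2, task3, task4, task5, task6, task8.
Via task2 — items with X before task2: none.
Via task3 — items with X before task3: task2.
Via task4 — items with X before task4: none.
Via task5 — items with X before task5: task2.
Via task6 — items with X before task6: task2.
Via task8 — items with X before task8: task2.
Union: task2.

task2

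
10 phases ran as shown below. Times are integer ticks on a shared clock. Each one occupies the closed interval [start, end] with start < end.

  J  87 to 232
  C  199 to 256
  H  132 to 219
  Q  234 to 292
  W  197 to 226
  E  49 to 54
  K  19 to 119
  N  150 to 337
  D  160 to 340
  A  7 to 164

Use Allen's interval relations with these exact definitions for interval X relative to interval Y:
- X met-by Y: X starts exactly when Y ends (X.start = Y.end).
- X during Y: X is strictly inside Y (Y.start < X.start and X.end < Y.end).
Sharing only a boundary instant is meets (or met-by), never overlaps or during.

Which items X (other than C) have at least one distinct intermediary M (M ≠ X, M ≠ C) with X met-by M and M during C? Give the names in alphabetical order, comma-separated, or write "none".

Target C = [199, 256].
Intermediaries M with M during C: none.
Union: none.

none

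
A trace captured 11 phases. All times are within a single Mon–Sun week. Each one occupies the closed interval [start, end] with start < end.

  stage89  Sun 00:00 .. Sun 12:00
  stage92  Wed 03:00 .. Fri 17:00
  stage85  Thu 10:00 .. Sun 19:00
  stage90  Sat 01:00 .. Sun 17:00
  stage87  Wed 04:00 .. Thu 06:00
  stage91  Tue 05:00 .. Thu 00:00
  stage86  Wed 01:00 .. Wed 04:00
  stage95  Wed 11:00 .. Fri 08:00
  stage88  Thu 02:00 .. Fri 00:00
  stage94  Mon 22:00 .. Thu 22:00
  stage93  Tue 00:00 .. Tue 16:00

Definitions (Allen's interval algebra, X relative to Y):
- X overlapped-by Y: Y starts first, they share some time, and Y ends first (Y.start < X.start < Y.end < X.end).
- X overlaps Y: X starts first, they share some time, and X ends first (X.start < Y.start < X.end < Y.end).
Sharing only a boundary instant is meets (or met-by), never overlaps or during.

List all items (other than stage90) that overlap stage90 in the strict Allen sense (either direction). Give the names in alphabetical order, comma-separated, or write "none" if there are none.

none

Target stage90 = [Sat 01:00, Sun 17:00].
stage85 [Thu 10:00, Sun 19:00] → contains → no.
stage86 [Wed 01:00, Wed 04:00] → before → no.
stage87 [Wed 04:00, Thu 06:00] → before → no.
stage88 [Thu 02:00, Fri 00:00] → before → no.
stage89 [Sun 00:00, Sun 12:00] → during → no.
stage91 [Tue 05:00, Thu 00:00] → before → no.
stage92 [Wed 03:00, Fri 17:00] → before → no.
stage93 [Tue 00:00, Tue 16:00] → before → no.
stage94 [Mon 22:00, Thu 22:00] → before → no.
stage95 [Wed 11:00, Fri 08:00] → before → no.
Result: none.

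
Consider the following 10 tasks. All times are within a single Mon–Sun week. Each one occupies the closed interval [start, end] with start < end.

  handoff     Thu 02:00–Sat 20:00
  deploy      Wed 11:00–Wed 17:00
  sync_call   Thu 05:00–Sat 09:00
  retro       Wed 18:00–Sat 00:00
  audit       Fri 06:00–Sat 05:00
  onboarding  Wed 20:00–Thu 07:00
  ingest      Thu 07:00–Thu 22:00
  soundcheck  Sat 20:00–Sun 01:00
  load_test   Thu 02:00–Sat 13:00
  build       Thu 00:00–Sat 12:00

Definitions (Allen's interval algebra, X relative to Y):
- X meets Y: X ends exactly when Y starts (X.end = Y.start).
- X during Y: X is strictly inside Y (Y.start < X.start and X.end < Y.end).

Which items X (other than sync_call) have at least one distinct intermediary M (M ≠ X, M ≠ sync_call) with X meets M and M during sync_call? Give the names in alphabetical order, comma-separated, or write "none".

onboarding

Target sync_call = [Thu 05:00, Sat 09:00].
Intermediaries M with M during sync_call: audit, ingest.
Via audit — items with X meets audit: none.
Via ingest — items with X meets ingest: onboarding.
Union: onboarding.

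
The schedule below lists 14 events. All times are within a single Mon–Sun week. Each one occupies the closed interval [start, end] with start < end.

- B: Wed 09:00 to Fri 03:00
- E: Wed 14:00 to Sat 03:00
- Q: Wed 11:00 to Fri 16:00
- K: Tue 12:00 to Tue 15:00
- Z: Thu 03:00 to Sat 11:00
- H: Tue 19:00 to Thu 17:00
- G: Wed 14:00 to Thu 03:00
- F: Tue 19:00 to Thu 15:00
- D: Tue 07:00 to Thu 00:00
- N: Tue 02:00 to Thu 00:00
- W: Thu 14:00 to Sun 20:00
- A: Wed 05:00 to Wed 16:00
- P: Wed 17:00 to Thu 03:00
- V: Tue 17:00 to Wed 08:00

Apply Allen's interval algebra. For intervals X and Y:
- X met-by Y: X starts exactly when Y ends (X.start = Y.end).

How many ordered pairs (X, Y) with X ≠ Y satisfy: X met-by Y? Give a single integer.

2

Checking all 182 ordered pairs for relation 'met-by'; matching pairs in alphabetical order:
(Z, G): Z met-by G ✓
(Z, P): Z met-by P ✓
Count: 2.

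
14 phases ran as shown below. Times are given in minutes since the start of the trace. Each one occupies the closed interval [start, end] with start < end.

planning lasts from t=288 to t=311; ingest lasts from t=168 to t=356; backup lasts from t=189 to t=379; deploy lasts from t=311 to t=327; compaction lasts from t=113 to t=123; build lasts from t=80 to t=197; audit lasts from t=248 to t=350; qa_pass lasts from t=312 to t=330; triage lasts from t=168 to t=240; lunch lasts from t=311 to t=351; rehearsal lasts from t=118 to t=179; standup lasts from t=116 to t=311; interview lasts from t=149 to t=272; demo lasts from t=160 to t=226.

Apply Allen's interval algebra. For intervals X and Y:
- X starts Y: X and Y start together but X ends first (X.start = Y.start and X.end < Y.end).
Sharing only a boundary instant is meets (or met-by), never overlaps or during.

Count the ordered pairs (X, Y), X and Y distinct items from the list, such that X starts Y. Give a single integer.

Checking all 182 ordered pairs for relation 'starts'; matching pairs in alphabetical order:
(deploy, lunch): deploy starts lunch ✓
(triage, ingest): triage starts ingest ✓
Count: 2.

2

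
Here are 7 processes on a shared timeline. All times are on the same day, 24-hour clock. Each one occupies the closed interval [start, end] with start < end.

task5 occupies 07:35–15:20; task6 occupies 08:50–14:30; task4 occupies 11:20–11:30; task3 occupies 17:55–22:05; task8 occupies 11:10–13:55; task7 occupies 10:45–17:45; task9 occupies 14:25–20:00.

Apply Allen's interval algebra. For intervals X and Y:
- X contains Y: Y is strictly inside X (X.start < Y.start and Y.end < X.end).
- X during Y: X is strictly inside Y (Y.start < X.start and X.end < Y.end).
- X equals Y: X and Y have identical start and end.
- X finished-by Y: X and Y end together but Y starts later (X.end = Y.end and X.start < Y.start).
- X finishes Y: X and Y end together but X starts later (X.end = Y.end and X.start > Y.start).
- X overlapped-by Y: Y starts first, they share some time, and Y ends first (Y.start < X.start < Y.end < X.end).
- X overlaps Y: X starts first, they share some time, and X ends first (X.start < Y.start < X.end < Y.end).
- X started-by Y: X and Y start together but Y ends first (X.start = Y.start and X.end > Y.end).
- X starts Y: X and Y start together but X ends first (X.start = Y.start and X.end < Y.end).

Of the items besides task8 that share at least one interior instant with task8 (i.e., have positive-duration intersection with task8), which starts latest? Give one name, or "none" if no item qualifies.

Target task8 = [11:10, 13:55].
task3 [17:55, 22:05] → after → excluded.
task4 [11:20, 11:30] → during → candidate.
task5 [07:35, 15:20] → contains → candidate.
task6 [08:50, 14:30] → contains → candidate.
task7 [10:45, 17:45] → contains → candidate.
task9 [14:25, 20:00] → after → excluded.
Among candidates, latest start is 11:20 → task4.

task4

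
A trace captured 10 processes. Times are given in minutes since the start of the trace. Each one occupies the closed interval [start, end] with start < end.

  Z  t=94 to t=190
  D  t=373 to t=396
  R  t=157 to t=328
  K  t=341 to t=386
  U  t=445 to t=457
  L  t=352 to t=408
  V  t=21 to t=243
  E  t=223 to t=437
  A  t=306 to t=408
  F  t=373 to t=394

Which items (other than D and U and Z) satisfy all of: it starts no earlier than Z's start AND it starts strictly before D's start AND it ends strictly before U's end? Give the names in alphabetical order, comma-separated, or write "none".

A, E, K, L, R

Conditions: its start is no earlier than Z's start (X.start >= t=94) AND its start is strictly before D's start (X.start < t=373) AND its end is strictly before U's end (X.end < t=457).
A: start t=306 >= t=94? ✓; start t=306 < t=373? ✓; end t=408 < t=457? ✓ → yes.
E: start t=223 >= t=94? ✓; start t=223 < t=373? ✓; end t=437 < t=457? ✓ → yes.
F: start t=373 >= t=94? ✓; start t=373 < t=373? ✗; end t=394 < t=457? ✓ → no.
K: start t=341 >= t=94? ✓; start t=341 < t=373? ✓; end t=386 < t=457? ✓ → yes.
L: start t=352 >= t=94? ✓; start t=352 < t=373? ✓; end t=408 < t=457? ✓ → yes.
R: start t=157 >= t=94? ✓; start t=157 < t=373? ✓; end t=328 < t=457? ✓ → yes.
V: start t=21 >= t=94? ✗; start t=21 < t=373? ✓; end t=243 < t=457? ✓ → no.
Result: A, E, K, L, R.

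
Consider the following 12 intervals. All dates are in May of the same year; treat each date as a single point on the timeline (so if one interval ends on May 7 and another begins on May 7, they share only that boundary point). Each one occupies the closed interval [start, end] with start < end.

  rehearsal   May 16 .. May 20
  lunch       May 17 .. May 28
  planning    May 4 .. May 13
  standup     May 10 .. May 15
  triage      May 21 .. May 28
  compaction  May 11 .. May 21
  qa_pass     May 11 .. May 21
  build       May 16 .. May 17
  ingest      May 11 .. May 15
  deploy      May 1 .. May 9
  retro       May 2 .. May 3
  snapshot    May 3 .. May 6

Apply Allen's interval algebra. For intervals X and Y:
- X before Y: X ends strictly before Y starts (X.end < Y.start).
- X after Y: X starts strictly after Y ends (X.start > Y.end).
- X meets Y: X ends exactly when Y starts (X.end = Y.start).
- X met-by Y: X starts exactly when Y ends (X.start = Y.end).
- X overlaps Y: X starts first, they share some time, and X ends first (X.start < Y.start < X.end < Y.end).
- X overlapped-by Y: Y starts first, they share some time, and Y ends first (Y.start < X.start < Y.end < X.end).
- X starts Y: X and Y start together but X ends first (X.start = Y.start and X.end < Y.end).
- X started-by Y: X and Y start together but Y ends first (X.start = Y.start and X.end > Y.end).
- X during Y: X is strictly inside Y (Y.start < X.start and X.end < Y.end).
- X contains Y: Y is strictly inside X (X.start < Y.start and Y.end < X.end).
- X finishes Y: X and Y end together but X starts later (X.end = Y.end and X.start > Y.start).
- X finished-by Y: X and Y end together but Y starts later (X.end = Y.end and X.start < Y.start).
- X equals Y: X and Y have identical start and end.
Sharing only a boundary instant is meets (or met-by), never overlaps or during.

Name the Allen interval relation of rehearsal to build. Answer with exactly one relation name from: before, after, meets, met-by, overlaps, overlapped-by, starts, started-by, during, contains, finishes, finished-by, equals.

started-by

rehearsal = [May 16, May 20]; build = [May 16, May 17].
Compare endpoints: rehearsal.start = build.start, rehearsal.start < build.end, rehearsal.end > build.start, rehearsal.end > build.end.
That pattern is 'started-by'.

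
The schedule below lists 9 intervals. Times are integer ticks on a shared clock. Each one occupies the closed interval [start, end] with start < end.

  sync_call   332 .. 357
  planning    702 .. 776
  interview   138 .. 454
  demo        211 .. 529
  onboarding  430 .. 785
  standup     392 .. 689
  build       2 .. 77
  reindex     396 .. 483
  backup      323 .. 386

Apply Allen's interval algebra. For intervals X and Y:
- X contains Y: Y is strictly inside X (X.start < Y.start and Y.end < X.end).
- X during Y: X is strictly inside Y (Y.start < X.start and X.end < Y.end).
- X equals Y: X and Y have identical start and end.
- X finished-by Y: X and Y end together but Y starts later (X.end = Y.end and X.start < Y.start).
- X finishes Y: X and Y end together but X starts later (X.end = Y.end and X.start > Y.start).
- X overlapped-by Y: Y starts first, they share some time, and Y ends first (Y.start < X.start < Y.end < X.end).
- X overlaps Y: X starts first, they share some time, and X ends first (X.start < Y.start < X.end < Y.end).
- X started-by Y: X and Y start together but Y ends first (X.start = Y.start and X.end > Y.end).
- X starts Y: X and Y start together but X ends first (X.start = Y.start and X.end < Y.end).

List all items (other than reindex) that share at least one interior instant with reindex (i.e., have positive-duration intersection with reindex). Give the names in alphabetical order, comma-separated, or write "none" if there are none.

demo, interview, onboarding, standup

Target reindex = [396, 483].
backup [323, 386] → before → no.
build [2, 77] → before → no.
demo [211, 529] → contains → yes.
interview [138, 454] → overlaps → yes.
onboarding [430, 785] → overlapped-by → yes.
planning [702, 776] → after → no.
standup [392, 689] → contains → yes.
sync_call [332, 357] → before → no.
Result: demo, interview, onboarding, standup.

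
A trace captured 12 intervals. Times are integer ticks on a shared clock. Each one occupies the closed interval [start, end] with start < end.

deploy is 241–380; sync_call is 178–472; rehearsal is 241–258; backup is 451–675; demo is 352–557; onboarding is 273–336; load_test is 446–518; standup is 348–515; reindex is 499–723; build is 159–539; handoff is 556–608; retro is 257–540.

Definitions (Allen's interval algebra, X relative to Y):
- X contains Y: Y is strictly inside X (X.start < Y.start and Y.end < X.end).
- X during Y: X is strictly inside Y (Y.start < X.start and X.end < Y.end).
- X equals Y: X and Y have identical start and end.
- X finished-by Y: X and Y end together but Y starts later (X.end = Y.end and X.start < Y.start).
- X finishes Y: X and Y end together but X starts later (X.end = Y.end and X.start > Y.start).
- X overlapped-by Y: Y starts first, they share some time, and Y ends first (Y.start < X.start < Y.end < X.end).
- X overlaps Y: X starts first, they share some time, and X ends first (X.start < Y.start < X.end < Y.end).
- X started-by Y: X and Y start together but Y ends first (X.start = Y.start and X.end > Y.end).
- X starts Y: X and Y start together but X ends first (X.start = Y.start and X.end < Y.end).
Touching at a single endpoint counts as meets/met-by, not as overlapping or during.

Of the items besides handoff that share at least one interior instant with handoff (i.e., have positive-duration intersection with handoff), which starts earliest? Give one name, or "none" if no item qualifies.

demo

Target handoff = [556, 608].
backup [451, 675] → contains → candidate.
build [159, 539] → before → excluded.
demo [352, 557] → overlaps → candidate.
deploy [241, 380] → before → excluded.
load_test [446, 518] → before → excluded.
onboarding [273, 336] → before → excluded.
rehearsal [241, 258] → before → excluded.
reindex [499, 723] → contains → candidate.
retro [257, 540] → before → excluded.
standup [348, 515] → before → excluded.
sync_call [178, 472] → before → excluded.
Among candidates, earliest start is 352 → demo.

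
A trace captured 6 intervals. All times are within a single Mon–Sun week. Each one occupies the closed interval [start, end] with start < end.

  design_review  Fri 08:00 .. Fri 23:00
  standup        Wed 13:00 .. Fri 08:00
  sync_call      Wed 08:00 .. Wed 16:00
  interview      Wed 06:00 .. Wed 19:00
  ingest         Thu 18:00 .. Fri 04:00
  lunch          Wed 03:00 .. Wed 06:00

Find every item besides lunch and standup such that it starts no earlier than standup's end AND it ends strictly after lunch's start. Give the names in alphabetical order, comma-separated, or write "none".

Conditions: its start is no earlier than standup's end (X.start >= Fri 08:00) AND its end is strictly after lunch's start (X.end > Wed 03:00).
design_review: start Fri 08:00 >= Fri 08:00? ✓; end Fri 23:00 > Wed 03:00? ✓ → yes.
ingest: start Thu 18:00 >= Fri 08:00? ✗; end Fri 04:00 > Wed 03:00? ✓ → no.
interview: start Wed 06:00 >= Fri 08:00? ✗; end Wed 19:00 > Wed 03:00? ✓ → no.
sync_call: start Wed 08:00 >= Fri 08:00? ✗; end Wed 16:00 > Wed 03:00? ✓ → no.
Result: design_review.

design_review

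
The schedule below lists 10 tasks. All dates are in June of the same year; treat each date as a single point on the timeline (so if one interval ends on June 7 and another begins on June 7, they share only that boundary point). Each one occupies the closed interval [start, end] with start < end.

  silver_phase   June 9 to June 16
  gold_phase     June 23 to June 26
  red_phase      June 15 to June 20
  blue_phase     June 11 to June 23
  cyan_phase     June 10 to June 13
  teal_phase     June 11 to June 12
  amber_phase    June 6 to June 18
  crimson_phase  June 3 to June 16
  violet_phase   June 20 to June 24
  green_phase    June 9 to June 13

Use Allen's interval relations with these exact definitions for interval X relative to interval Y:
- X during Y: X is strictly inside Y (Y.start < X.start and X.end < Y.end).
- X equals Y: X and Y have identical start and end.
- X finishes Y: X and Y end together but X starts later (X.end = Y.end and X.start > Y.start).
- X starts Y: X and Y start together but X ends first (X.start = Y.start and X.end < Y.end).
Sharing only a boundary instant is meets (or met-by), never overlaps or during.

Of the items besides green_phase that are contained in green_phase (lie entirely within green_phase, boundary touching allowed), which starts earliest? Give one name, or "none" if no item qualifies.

Target green_phase = [June 9, June 13].
amber_phase [June 6, June 18] → contains → excluded.
blue_phase [June 11, June 23] → overlapped-by → excluded.
crimson_phase [June 3, June 16] → contains → excluded.
cyan_phase [June 10, June 13] → finishes → candidate.
gold_phase [June 23, June 26] → after → excluded.
red_phase [June 15, June 20] → after → excluded.
silver_phase [June 9, June 16] → started-by → excluded.
teal_phase [June 11, June 12] → during → candidate.
violet_phase [June 20, June 24] → after → excluded.
Among candidates, earliest start is June 10 → cyan_phase.

cyan_phase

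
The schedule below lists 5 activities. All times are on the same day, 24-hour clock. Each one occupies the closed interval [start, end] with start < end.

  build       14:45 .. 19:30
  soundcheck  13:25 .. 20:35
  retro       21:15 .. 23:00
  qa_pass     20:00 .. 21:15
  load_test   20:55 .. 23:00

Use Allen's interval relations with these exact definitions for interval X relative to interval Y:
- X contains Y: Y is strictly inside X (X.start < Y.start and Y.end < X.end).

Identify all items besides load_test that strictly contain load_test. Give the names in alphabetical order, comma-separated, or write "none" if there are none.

none

Target load_test = [20:55, 23:00].
build [14:45, 19:30] → before → no.
qa_pass [20:00, 21:15] → overlaps → no.
retro [21:15, 23:00] → finishes → no.
soundcheck [13:25, 20:35] → before → no.
Result: none.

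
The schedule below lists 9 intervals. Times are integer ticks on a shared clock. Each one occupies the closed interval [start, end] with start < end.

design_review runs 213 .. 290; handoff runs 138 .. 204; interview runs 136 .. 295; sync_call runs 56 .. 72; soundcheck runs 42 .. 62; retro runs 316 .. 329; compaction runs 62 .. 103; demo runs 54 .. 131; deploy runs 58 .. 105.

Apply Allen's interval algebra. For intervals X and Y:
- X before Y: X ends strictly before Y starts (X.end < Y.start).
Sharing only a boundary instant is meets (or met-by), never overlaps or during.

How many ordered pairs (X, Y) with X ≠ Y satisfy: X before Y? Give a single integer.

24

Checking all 72 ordered pairs for relation 'before'; matching pairs in alphabetical order:
(compaction, design_review): compaction before design_review ✓
(compaction, handoff): compaction before handoff ✓
(compaction, interview): compaction before interview ✓
(compaction, retro): compaction before retro ✓
(demo, design_review): demo before design_review ✓
(demo, handoff): demo before handoff ✓
(demo, interview): demo before interview ✓
(demo, retro): demo before retro ✓
(deploy, design_review): deploy before design_review ✓
(deploy, handoff): deploy before handoff ✓
(deploy, interview): deploy before interview ✓
(deploy, retro): deploy before retro ✓
(design_review, retro): design_review before retro ✓
(handoff, design_review): handoff before design_review ✓
(handoff, retro): handoff before retro ✓
(interview, retro): interview before retro ✓
(soundcheck, design_review): soundcheck before design_review ✓
(soundcheck, handoff): soundcheck before handoff ✓
(soundcheck, interview): soundcheck before interview ✓
(soundcheck, retro): soundcheck before retro ✓
(sync_call, design_review): sync_call before design_review ✓
(sync_call, handoff): sync_call before handoff ✓
(sync_call, interview): sync_call before interview ✓
(sync_call, retro): sync_call before retro ✓
Count: 24.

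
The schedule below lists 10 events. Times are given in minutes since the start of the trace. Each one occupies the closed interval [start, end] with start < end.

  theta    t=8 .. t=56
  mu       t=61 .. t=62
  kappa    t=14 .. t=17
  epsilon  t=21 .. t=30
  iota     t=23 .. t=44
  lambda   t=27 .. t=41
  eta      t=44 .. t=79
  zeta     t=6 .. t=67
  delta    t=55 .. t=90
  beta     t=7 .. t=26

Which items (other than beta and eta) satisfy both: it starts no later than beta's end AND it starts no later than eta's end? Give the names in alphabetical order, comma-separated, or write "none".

Conditions: its start is no later than beta's end (X.start <= t=26) AND its start is no later than eta's end (X.start <= t=79).
delta: start t=55 <= t=26? ✗; start t=55 <= t=79? ✓ → no.
epsilon: start t=21 <= t=26? ✓; start t=21 <= t=79? ✓ → yes.
iota: start t=23 <= t=26? ✓; start t=23 <= t=79? ✓ → yes.
kappa: start t=14 <= t=26? ✓; start t=14 <= t=79? ✓ → yes.
lambda: start t=27 <= t=26? ✗; start t=27 <= t=79? ✓ → no.
mu: start t=61 <= t=26? ✗; start t=61 <= t=79? ✓ → no.
theta: start t=8 <= t=26? ✓; start t=8 <= t=79? ✓ → yes.
zeta: start t=6 <= t=26? ✓; start t=6 <= t=79? ✓ → yes.
Result: epsilon, iota, kappa, theta, zeta.

epsilon, iota, kappa, theta, zeta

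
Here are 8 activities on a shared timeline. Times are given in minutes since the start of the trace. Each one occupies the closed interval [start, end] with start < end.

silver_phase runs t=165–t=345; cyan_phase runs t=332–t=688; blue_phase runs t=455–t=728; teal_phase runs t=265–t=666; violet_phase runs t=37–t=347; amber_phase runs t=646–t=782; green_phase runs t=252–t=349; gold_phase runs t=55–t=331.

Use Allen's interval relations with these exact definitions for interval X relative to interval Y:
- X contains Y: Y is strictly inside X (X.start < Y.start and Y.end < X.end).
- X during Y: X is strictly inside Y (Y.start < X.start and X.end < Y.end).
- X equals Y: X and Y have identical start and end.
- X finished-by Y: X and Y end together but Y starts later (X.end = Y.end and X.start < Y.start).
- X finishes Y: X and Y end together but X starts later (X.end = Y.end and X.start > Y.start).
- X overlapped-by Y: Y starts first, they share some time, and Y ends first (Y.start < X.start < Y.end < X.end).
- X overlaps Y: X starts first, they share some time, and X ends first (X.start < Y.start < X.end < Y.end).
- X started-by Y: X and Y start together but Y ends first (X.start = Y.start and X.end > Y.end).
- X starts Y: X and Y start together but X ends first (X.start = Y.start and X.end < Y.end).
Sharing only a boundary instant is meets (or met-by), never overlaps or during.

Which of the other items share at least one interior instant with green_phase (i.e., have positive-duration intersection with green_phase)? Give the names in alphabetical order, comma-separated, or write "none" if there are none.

cyan_phase, gold_phase, silver_phase, teal_phase, violet_phase

Target green_phase = [t=252, t=349].
amber_phase [t=646, t=782] → after → no.
blue_phase [t=455, t=728] → after → no.
cyan_phase [t=332, t=688] → overlapped-by → yes.
gold_phase [t=55, t=331] → overlaps → yes.
silver_phase [t=165, t=345] → overlaps → yes.
teal_phase [t=265, t=666] → overlapped-by → yes.
violet_phase [t=37, t=347] → overlaps → yes.
Result: cyan_phase, gold_phase, silver_phase, teal_phase, violet_phase.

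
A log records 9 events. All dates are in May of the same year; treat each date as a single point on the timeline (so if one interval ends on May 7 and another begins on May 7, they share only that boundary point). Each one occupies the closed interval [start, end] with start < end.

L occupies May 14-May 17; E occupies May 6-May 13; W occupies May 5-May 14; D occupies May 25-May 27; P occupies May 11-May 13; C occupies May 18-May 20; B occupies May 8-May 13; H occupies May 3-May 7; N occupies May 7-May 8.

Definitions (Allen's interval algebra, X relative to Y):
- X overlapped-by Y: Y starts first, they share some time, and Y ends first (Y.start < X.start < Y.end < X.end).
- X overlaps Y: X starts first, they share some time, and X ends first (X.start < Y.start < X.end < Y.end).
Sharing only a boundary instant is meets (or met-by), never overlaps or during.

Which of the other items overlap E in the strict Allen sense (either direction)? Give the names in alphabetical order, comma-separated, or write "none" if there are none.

Target E = [May 6, May 13].
B [May 8, May 13] → finishes → no.
C [May 18, May 20] → after → no.
D [May 25, May 27] → after → no.
H [May 3, May 7] → overlaps → yes.
L [May 14, May 17] → after → no.
N [May 7, May 8] → during → no.
P [May 11, May 13] → finishes → no.
W [May 5, May 14] → contains → no.
Result: H.

H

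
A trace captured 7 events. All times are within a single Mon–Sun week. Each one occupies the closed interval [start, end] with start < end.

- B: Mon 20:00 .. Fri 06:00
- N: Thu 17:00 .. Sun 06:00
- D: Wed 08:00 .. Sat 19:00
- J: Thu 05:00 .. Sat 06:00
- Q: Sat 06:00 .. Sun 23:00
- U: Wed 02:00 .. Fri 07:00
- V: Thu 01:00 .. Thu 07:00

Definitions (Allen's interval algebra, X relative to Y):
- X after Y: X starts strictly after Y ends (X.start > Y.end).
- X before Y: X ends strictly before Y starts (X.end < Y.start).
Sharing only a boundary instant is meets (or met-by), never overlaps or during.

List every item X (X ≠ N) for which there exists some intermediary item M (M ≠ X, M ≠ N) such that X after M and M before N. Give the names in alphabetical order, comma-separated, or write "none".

Target N = [Thu 17:00, Sun 06:00].
Intermediaries M with M before N: V.
Via V — items with X after V: Q.
Union: Q.

Q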